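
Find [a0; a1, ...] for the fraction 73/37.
[1; 1, 36]

Euclidean algorithm steps:
73 = 1 × 37 + 36
37 = 1 × 36 + 1
36 = 36 × 1 + 0
Continued fraction: [1; 1, 36]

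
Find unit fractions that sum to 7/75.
1/11 + 1/413 + 1/340725

Greedy algorithm:
7/75: ceiling(75/7) = 11, use 1/11
2/825: ceiling(825/2) = 413, use 1/413
1/340725: ceiling(340725/1) = 340725, use 1/340725
Result: 7/75 = 1/11 + 1/413 + 1/340725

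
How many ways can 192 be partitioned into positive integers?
1987276856363

p(n) counts ways to write n as a sum of positive integers (order ignored).
Euler's pentagonal recurrence: p(k) = p(k-1) + p(k-2) - p(k-5) - p(k-7) + p(k-12) + p(k-15) - ... (offsets j(3j∓1)/2, signs ++--, p(0)=1, p(<0)=0).
DP table for k = 0..191: p(0)=1, p(1)=1, p(2)=2, p(3)=3, p(4)=5, p(5)=7, p(6)=11, p(7)=15, p(8)=22, p(9)=30, p(10)=42, p(11)=56, p(12)=77, p(13)=101, p(14)=135, p(15)=176, p(16)=231, p(17)=297, p(18)=385, p(19)=490, p(20)=627, p(21)=792, p(22)=1002, p(23)=1255, p(24)=1575, p(25)=1958, p(26)=2436, p(27)=3010, p(28)=3718, p(29)=4565, p(30)=5604, p(31)=6842, p(32)=8349, p(33)=10143, p(34)=12310, p(35)=14883, p(36)=17977, p(37)=21637, p(38)=26015, p(39)=31185, p(40)=37338, p(41)=44583, p(42)=53174, p(43)=63261, p(44)=75175, p(45)=89134, p(46)=105558, p(47)=124754, p(48)=147273, p(49)=173525, p(50)=204226, p(51)=239943, p(52)=281589, p(53)=329931, p(54)=386155, p(55)=451276, p(56)=526823, p(57)=614154, p(58)=715220, p(59)=831820, p(60)=966467, p(61)=1121505, p(62)=1300156, p(63)=1505499, p(64)=1741630, p(65)=2012558, p(66)=2323520, p(67)=2679689, p(68)=3087735, p(69)=3554345, p(70)=4087968, p(71)=4697205, p(72)=5392783, p(73)=6185689, p(74)=7089500, p(75)=8118264, p(76)=9289091, p(77)=10619863, p(78)=12132164, p(79)=13848650, p(80)=15796476, p(81)=18004327, p(82)=20506255, p(83)=23338469, p(84)=26543660, p(85)=30167357, p(86)=34262962, p(87)=38887673, p(88)=44108109, p(89)=49995925, p(90)=56634173, p(91)=64112359, p(92)=72533807, p(93)=82010177, p(94)=92669720, p(95)=104651419, p(96)=118114304, p(97)=133230930, p(98)=150198136, p(99)=169229875, p(100)=190569292, p(101)=214481126, p(102)=241265379, p(103)=271248950, p(104)=304801365, p(105)=342325709, p(106)=384276336, p(107)=431149389, p(108)=483502844, p(109)=541946240, p(110)=607163746, p(111)=679903203, p(112)=761002156, p(113)=851376628, p(114)=952050665, p(115)=1064144451, p(116)=1188908248, p(117)=1327710076, p(118)=1482074143, p(119)=1653668665, p(120)=1844349560, p(121)=2056148051, p(122)=2291320912, p(123)=2552338241, p(124)=2841940500, p(125)=3163127352, p(126)=3519222692, p(127)=3913864295, p(128)=4351078600, p(129)=4835271870, p(130)=5371315400, p(131)=5964539504, p(132)=6620830889, p(133)=7346629512, p(134)=8149040695, p(135)=9035836076, p(136)=10015581680, p(137)=11097645016, p(138)=12292341831, p(139)=13610949895, p(140)=15065878135, p(141)=16670689208, p(142)=18440293320, p(143)=20390982757, p(144)=22540654445, p(145)=24908858009, p(146)=27517052599, p(147)=30388671978, p(148)=33549419497, p(149)=37027355200, p(150)=40853235313, p(151)=45060624582, p(152)=49686288421, p(153)=54770336324, p(154)=60356673280, p(155)=66493182097, p(156)=73232243759, p(157)=80630964769, p(158)=88751778802, p(159)=97662728555, p(160)=107438159466, p(161)=118159068427, p(162)=129913904637, p(163)=142798995930, p(164)=156919475295, p(165)=172389800255, p(166)=189334822579, p(167)=207890420102, p(168)=228204732751, p(169)=250438925115, p(170)=274768617130, p(171)=301384802048, p(172)=330495499613, p(173)=362326859895, p(174)=397125074750, p(175)=435157697830, p(176)=476715857290, p(177)=522115831195, p(178)=571701605655, p(179)=625846753120, p(180)=684957390936, p(181)=749474411781, p(182)=819876908323, p(183)=896684817527, p(184)=980462880430, p(185)=1071823774337, p(186)=1171432692373, p(187)=1280011042268, p(188)=1398341745571, p(189)=1527273599625, p(190)=1667727404093, p(191)=1820701100652.
Final step: p(192) = p(191) + p(190) - p(187) - p(185) + p(180) + p(177) - p(170) - p(166) + p(157) + p(152) - p(141) - p(135) + p(122) + p(115) - p(100) - p(92) + p(75) + p(66) - p(47) - p(37) + p(16) + p(5)
= 1820701100652 + 1667727404093 - 1280011042268 - 1071823774337 + 684957390936 + 522115831195 - 274768617130 - 189334822579 + 80630964769 + 49686288421 - 16670689208 - 9035836076 + 2291320912 + 1064144451 - 190569292 - 72533807 + 8118264 + 2323520 - 124754 - 21637 + 231 + 7
= 1987276856363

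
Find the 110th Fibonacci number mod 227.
9

Matrix identity: Q^n = [[F_(n+1), F_n], [F_n, F_(n-1)]] with Q = [[1,1],[1,0]].
n = 110 = 1101110₂. Square-and-multiply, entries mod 227:
Q^1 = [[1,1],[1,0]]
Q^3 = (Q^1)²·Q = [[3,2],[2,1]]
Q^6 = (Q^3)² = [[13,8],[8,5]]
Q^13 = (Q^6)²·Q = [[150,6],[6,144]]
Q^27 = (Q^13)²·Q = [[11,63],[63,175]]
Q^55 = (Q^27)²·Q = [[145,4],[4,141]]
Q^110 = (Q^55)² = [[157,9],[9,148]]
F_110 mod 227 = Q^110[0][1] = 9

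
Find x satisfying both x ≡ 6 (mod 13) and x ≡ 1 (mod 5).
6

Using Chinese Remainder Theorem:
M = 13 × 5 = 65
M1 = 5, M2 = 13
y1 = 5^(-1) mod 13 = 8
y2 = 13^(-1) mod 5 = 2
x = (6×5×8 + 1×13×2) mod 65 = 6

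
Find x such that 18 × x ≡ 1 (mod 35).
2

gcd(18, 35) = 1, so the inverse exists.
Extended Euclidean algorithm on (35, 18):
35 = 1 × 18 + 17  ⟹  17 = (1)·35 + (-1)·18
18 = 1 × 17 + 1  ⟹  1 = (-1)·35 + (2)·18
So (2)·18 ≡ 1 (mod 35), i.e. 18^(-1) ≡ 2 (mod 35).
Check: 18 × 2 = 36 ≡ 1 (mod 35)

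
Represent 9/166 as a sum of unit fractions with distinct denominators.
1/19 + 1/631 + 1/1990174

Greedy algorithm:
9/166: ceiling(166/9) = 19, use 1/19
5/3154: ceiling(3154/5) = 631, use 1/631
1/1990174: ceiling(1990174/1) = 1990174, use 1/1990174
Result: 9/166 = 1/19 + 1/631 + 1/1990174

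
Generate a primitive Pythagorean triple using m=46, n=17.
(1827, 1564, 2405)

Euclid's formula: a = m² - n², b = 2mn, c = m² + n²
m = 46, n = 17
a = 46² - 17² = 2116 - 289 = 1827
b = 2 × 46 × 17 = 1564
c = 46² + 17² = 2116 + 289 = 2405
Verification: 1827² + 1564² = 3337929 + 2446096 = 5784025 = 2405² ✓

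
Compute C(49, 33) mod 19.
0

Using Lucas' theorem:
Write n=49 and k=33 in base 19:
n in base 19: [2, 11]
k in base 19: [1, 14]
C(49,33) mod 19 = ∏ C(n_i, k_i) mod 19
Digit binomials (mod 19): C(2,1) = 2; C(11,14) = 0 (k_i > n_i)
Product: 2 × 0 = 0 ≡ 0 (mod 19)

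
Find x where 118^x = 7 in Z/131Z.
92

Baby-step giant-step with step n = ⌈√131⌉ = 12.
Baby steps 118^j mod 131 (j:value) for j=0..11: 0:1, 1:118, 2:38, 3:30, 4:3, 5:92, 6:114, 7:90, 8:9, 9:14, 10:80, 11:8.
Giant-step multiplier: 118^(-12) ≡ 118^(130-12) = 118^118 ≡ 34 (mod 131).
Giant steps γ_i = 7·34^i mod 131: γ_0=7, γ_1=107, γ_2=101, γ_3=28, γ_4=35, γ_5=11, γ_6=112, γ_7=9 (in table at j=8).
x = i·n + j = 7·12 + 8 = 92.
Check: 118^92 ≡ 7 (mod 131).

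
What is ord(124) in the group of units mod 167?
83

167 is prime, so ord(124) divides φ(167) = 166.
Divisors of 166: 1, 2, 83, 166.
Repeated squaring: 124^1 ≡ 124, 124^2 ≡ 12, 124^4 ≡ 144, 124^8 ≡ 28, 124^16 ≡ 116, 124^32 ≡ 96, 124^64 ≡ 31, 124^128 ≡ 126 (mod 167).
Test 124^d mod 167 for each divisor d in increasing order:
124^1 ≡ 124
124^2 ≡ 12
124^83 = 124^64·124^16·124^2·124^1 ≡ 1  ← first divisor giving 1
The order is 83.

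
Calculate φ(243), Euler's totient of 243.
162

243 = 3^5
φ(n) = n × ∏(1 - 1/p) for each prime p dividing n
φ(243) = 243 × (1 - 1/3) = 162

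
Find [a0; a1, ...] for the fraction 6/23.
[0; 3, 1, 5]

Euclidean algorithm steps:
6 = 0 × 23 + 6
23 = 3 × 6 + 5
6 = 1 × 5 + 1
5 = 5 × 1 + 0
Continued fraction: [0; 3, 1, 5]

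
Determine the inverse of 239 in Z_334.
225

gcd(239, 334) = 1, so the inverse exists.
Extended Euclidean algorithm on (334, 239):
334 = 1 × 239 + 95  ⟹  95 = (1)·334 + (-1)·239
239 = 2 × 95 + 49  ⟹  49 = (-2)·334 + (3)·239
95 = 1 × 49 + 46  ⟹  46 = (3)·334 + (-4)·239
49 = 1 × 46 + 3  ⟹  3 = (-5)·334 + (7)·239
46 = 15 × 3 + 1  ⟹  1 = (78)·334 + (-109)·239
So (-109)·239 ≡ 1 (mod 334), i.e. 239^(-1) ≡ -109 ≡ 225 (mod 334).
Check: 239 × 225 = 53775 ≡ 1 (mod 334)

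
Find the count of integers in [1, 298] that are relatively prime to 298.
148

298 = 2 × 149
φ(n) = n × ∏(1 - 1/p) for each prime p dividing n
φ(298) = 298 × (1 - 1/2) × (1 - 1/149) = 148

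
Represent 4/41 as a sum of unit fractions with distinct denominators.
1/11 + 1/151 + 1/34051 + 1/2318907151

Greedy algorithm:
4/41: ceiling(41/4) = 11, use 1/11
3/451: ceiling(451/3) = 151, use 1/151
2/68101: ceiling(68101/2) = 34051, use 1/34051
1/2318907151: ceiling(2318907151/1) = 2318907151, use 1/2318907151
Result: 4/41 = 1/11 + 1/151 + 1/34051 + 1/2318907151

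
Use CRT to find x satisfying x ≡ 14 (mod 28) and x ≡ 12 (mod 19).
126

Using Chinese Remainder Theorem:
M = 28 × 19 = 532
M1 = 19, M2 = 28
y1 = 19^(-1) mod 28 = 3
y2 = 28^(-1) mod 19 = 17
x = (14×19×3 + 12×28×17) mod 532 = 126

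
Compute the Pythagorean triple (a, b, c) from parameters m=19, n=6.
(325, 228, 397)

Euclid's formula: a = m² - n², b = 2mn, c = m² + n²
m = 19, n = 6
a = 19² - 6² = 361 - 36 = 325
b = 2 × 19 × 6 = 228
c = 19² + 6² = 361 + 36 = 397
Verification: 325² + 228² = 105625 + 51984 = 157609 = 397² ✓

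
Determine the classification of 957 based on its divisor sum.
deficient

Proper divisors of 957: sum = 1 + 3 + 11 + 29 + 33 + 87 + 319 = 483
Since 483 < 957, 957 is deficient.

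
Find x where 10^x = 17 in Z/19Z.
8

Baby-step giant-step with step n = ⌈√19⌉ = 5.
Baby steps 10^j mod 19 (j:value) for j=0..4: 0:1, 1:10, 2:5, 3:12, 4:6.
Giant-step multiplier: 10^(-5) ≡ 10^(18-5) = 10^13 ≡ 13 (mod 19).
Giant steps γ_i = 17·13^i mod 19: γ_0=17, γ_1=12 (in table at j=3).
x = i·n + j = 1·5 + 3 = 8.
Check: 10^8 ≡ 17 (mod 19).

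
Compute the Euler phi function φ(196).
84

196 = 2^2 × 7^2
φ(n) = n × ∏(1 - 1/p) for each prime p dividing n
φ(196) = 196 × (1 - 1/2) × (1 - 1/7) = 84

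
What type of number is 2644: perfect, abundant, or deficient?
deficient

Proper divisors of 2644: sum = 1 + 2 + 4 + 661 + 1322 = 1990
Since 1990 < 2644, 2644 is deficient.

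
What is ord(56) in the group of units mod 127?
126

127 is prime, so ord(56) divides φ(127) = 126.
Divisors of 126: 1, 2, 3, 6, 7, 9, 14, 18, 21, 42, 63, 126.
Repeated squaring: 56^1 ≡ 56, 56^2 ≡ 88, 56^4 ≡ 124, 56^8 ≡ 9, 56^16 ≡ 81, 56^32 ≡ 84, 56^64 ≡ 71 (mod 127).
Test 56^d mod 127 for each divisor d in increasing order:
56^1 ≡ 56
56^2 ≡ 88
56^3 = 56^2·56^1 ≡ 102
56^6 = 56^4·56^2 ≡ 117
56^7 = 56^4·56^2·56^1 ≡ 75
56^9 = 56^8·56^1 ≡ 123
56^14 = 56^8·56^4·56^2 ≡ 37
56^18 = 56^16·56^2 ≡ 16
56^21 = 56^16·56^4·56^1 ≡ 108
56^42 = 56^32·56^8·56^2 ≡ 107
56^63 = 56^32·56^16·56^8·56^4·56^2·56^1 ≡ 126
56^126 = 56^64·56^32·56^16·56^8·56^4·56^2 ≡ 1  ← first divisor giving 1
The order is 126.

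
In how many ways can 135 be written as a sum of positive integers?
9035836076

p(n) counts ways to write n as a sum of positive integers (order ignored).
Euler's pentagonal recurrence: p(k) = p(k-1) + p(k-2) - p(k-5) - p(k-7) + p(k-12) + p(k-15) - ... (offsets j(3j∓1)/2, signs ++--, p(0)=1, p(<0)=0).
DP table for k = 0..134: p(0)=1, p(1)=1, p(2)=2, p(3)=3, p(4)=5, p(5)=7, p(6)=11, p(7)=15, p(8)=22, p(9)=30, p(10)=42, p(11)=56, p(12)=77, p(13)=101, p(14)=135, p(15)=176, p(16)=231, p(17)=297, p(18)=385, p(19)=490, p(20)=627, p(21)=792, p(22)=1002, p(23)=1255, p(24)=1575, p(25)=1958, p(26)=2436, p(27)=3010, p(28)=3718, p(29)=4565, p(30)=5604, p(31)=6842, p(32)=8349, p(33)=10143, p(34)=12310, p(35)=14883, p(36)=17977, p(37)=21637, p(38)=26015, p(39)=31185, p(40)=37338, p(41)=44583, p(42)=53174, p(43)=63261, p(44)=75175, p(45)=89134, p(46)=105558, p(47)=124754, p(48)=147273, p(49)=173525, p(50)=204226, p(51)=239943, p(52)=281589, p(53)=329931, p(54)=386155, p(55)=451276, p(56)=526823, p(57)=614154, p(58)=715220, p(59)=831820, p(60)=966467, p(61)=1121505, p(62)=1300156, p(63)=1505499, p(64)=1741630, p(65)=2012558, p(66)=2323520, p(67)=2679689, p(68)=3087735, p(69)=3554345, p(70)=4087968, p(71)=4697205, p(72)=5392783, p(73)=6185689, p(74)=7089500, p(75)=8118264, p(76)=9289091, p(77)=10619863, p(78)=12132164, p(79)=13848650, p(80)=15796476, p(81)=18004327, p(82)=20506255, p(83)=23338469, p(84)=26543660, p(85)=30167357, p(86)=34262962, p(87)=38887673, p(88)=44108109, p(89)=49995925, p(90)=56634173, p(91)=64112359, p(92)=72533807, p(93)=82010177, p(94)=92669720, p(95)=104651419, p(96)=118114304, p(97)=133230930, p(98)=150198136, p(99)=169229875, p(100)=190569292, p(101)=214481126, p(102)=241265379, p(103)=271248950, p(104)=304801365, p(105)=342325709, p(106)=384276336, p(107)=431149389, p(108)=483502844, p(109)=541946240, p(110)=607163746, p(111)=679903203, p(112)=761002156, p(113)=851376628, p(114)=952050665, p(115)=1064144451, p(116)=1188908248, p(117)=1327710076, p(118)=1482074143, p(119)=1653668665, p(120)=1844349560, p(121)=2056148051, p(122)=2291320912, p(123)=2552338241, p(124)=2841940500, p(125)=3163127352, p(126)=3519222692, p(127)=3913864295, p(128)=4351078600, p(129)=4835271870, p(130)=5371315400, p(131)=5964539504, p(132)=6620830889, p(133)=7346629512, p(134)=8149040695.
Final step: p(135) = p(134) + p(133) - p(130) - p(128) + p(123) + p(120) - p(113) - p(109) + p(100) + p(95) - p(84) - p(78) + p(65) + p(58) - p(43) - p(35) + p(18) + p(9)
= 8149040695 + 7346629512 - 5371315400 - 4351078600 + 2552338241 + 1844349560 - 851376628 - 541946240 + 190569292 + 104651419 - 26543660 - 12132164 + 2012558 + 715220 - 63261 - 14883 + 385 + 30
= 9035836076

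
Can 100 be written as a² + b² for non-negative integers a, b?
0² + 10² (a=0, b=10)

Factorization: 100 = 2^2 × 5^2
By Fermat: n is sum of two squares iff every prime p ≡ 3 (mod 4) appears to even power.
All primes ≡ 3 (mod 4) appear to even power.
Search a = 0, 1, 2, … for 100 - a² a perfect square: first hit at a = 0: 100 - 0 = 100 = 10².
100 = 0² + 10² = 0 + 100 ✓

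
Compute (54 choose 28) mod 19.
4

Using Lucas' theorem:
Write n=54 and k=28 in base 19:
n in base 19: [2, 16]
k in base 19: [1, 9]
C(54,28) mod 19 = ∏ C(n_i, k_i) mod 19
Digit binomials (mod 19): C(2,1) = 2; C(16,9) = 11440 ≡ 2
Product: 2 × 2 = 4 ≡ 4 (mod 19)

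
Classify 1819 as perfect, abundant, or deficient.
deficient

Proper divisors of 1819: sum = 1 + 17 + 107 = 125
Since 125 < 1819, 1819 is deficient.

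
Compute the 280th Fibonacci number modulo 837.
303

Matrix identity: Q^n = [[F_(n+1), F_n], [F_n, F_(n-1)]] with Q = [[1,1],[1,0]].
n = 280 = 100011000₂. Square-and-multiply, entries mod 837:
Q^1 = [[1,1],[1,0]]
Q^2 = (Q^1)² = [[2,1],[1,1]]
Q^4 = (Q^2)² = [[5,3],[3,2]]
Q^8 = (Q^4)² = [[34,21],[21,13]]
Q^17 = (Q^8)²·Q = [[73,760],[760,150]]
Q^35 = (Q^17)²·Q = [[783,377],[377,406]]
Q^70 = (Q^35)² = [[244,458],[458,623]]
Q^140 = (Q^70)² = [[623,348],[348,275]]
Q^280 = (Q^140)² = [[337,303],[303,34]]
F_280 mod 837 = Q^280[0][1] = 303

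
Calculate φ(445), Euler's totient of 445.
352

445 = 5 × 89
φ(n) = n × ∏(1 - 1/p) for each prime p dividing n
φ(445) = 445 × (1 - 1/5) × (1 - 1/89) = 352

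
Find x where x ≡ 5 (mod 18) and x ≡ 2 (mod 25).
77

Using Chinese Remainder Theorem:
M = 18 × 25 = 450
M1 = 25, M2 = 18
y1 = 25^(-1) mod 18 = 13
y2 = 18^(-1) mod 25 = 7
x = (5×25×13 + 2×18×7) mod 450 = 77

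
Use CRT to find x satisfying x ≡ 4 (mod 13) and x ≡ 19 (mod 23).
134

Using Chinese Remainder Theorem:
M = 13 × 23 = 299
M1 = 23, M2 = 13
y1 = 23^(-1) mod 13 = 4
y2 = 13^(-1) mod 23 = 16
x = (4×23×4 + 19×13×16) mod 299 = 134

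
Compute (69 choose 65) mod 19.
1

Using Lucas' theorem:
Write n=69 and k=65 in base 19:
n in base 19: [3, 12]
k in base 19: [3, 8]
C(69,65) mod 19 = ∏ C(n_i, k_i) mod 19
Digit binomials (mod 19): C(3,3) = 1; C(12,8) = 495 ≡ 1
Product: 1 × 1 = 1 ≡ 1 (mod 19)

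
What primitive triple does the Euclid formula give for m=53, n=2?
(2805, 212, 2813)

Euclid's formula: a = m² - n², b = 2mn, c = m² + n²
m = 53, n = 2
a = 53² - 2² = 2809 - 4 = 2805
b = 2 × 53 × 2 = 212
c = 53² + 2² = 2809 + 4 = 2813
Verification: 2805² + 212² = 7868025 + 44944 = 7912969 = 2813² ✓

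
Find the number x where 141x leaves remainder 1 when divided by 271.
148

gcd(141, 271) = 1, so the inverse exists.
Extended Euclidean algorithm on (271, 141):
271 = 1 × 141 + 130  ⟹  130 = (1)·271 + (-1)·141
141 = 1 × 130 + 11  ⟹  11 = (-1)·271 + (2)·141
130 = 11 × 11 + 9  ⟹  9 = (12)·271 + (-23)·141
11 = 1 × 9 + 2  ⟹  2 = (-13)·271 + (25)·141
9 = 4 × 2 + 1  ⟹  1 = (64)·271 + (-123)·141
So (-123)·141 ≡ 1 (mod 271), i.e. 141^(-1) ≡ -123 ≡ 148 (mod 271).
Check: 141 × 148 = 20868 ≡ 1 (mod 271)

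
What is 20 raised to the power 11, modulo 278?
4

Repeated squaring. Binary of 11 = 1011.
20^1 ≡ 20 (mod 278); 20^2 ≡ 122 (mod 278); 20^4 ≡ 150 (mod 278); 20^8 ≡ 260 (mod 278)
20^11 = 20^1 × 20^2 × 20^8 ≡ 4 (mod 278)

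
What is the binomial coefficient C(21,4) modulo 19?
0

Using Lucas' theorem:
Write n=21 and k=4 in base 19:
n in base 19: [1, 2]
k in base 19: [0, 4]
C(21,4) mod 19 = ∏ C(n_i, k_i) mod 19
Digit binomials (mod 19): C(1,0) = 1; C(2,4) = 0 (k_i > n_i)
Product: 1 × 0 = 0 ≡ 0 (mod 19)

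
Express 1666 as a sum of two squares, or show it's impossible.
21² + 35² (a=21, b=35)

Factorization: 1666 = 2 × 7^2 × 17
By Fermat: n is sum of two squares iff every prime p ≡ 3 (mod 4) appears to even power.
All primes ≡ 3 (mod 4) appear to even power.
Search a = 0, 1, 2, … for 1666 - a² a perfect square: first hit at a = 21: 1666 - 441 = 1225 = 35².
1666 = 21² + 35² = 441 + 1225 ✓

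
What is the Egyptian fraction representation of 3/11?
1/4 + 1/44

Greedy algorithm:
3/11: ceiling(11/3) = 4, use 1/4
1/44: ceiling(44/1) = 44, use 1/44
Result: 3/11 = 1/4 + 1/44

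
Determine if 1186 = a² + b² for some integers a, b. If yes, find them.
15² + 31² (a=15, b=31)

Factorization: 1186 = 2 × 593
By Fermat: n is sum of two squares iff every prime p ≡ 3 (mod 4) appears to even power.
All primes ≡ 3 (mod 4) appear to even power.
Search a = 0, 1, 2, … for 1186 - a² a perfect square: first hit at a = 15: 1186 - 225 = 961 = 31².
1186 = 15² + 31² = 225 + 961 ✓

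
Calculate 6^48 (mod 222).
186

Repeated squaring. Binary of 48 = 110000.
6^1 ≡ 6 (mod 222); 6^2 ≡ 36 (mod 222); 6^4 ≡ 186 (mod 222); 6^8 ≡ 186 (mod 222); 6^16 ≡ 186 (mod 222); 6^32 ≡ 186 (mod 222)
6^48 = 6^16 × 6^32 ≡ 186 (mod 222)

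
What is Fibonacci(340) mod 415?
335

Matrix identity: Q^n = [[F_(n+1), F_n], [F_n, F_(n-1)]] with Q = [[1,1],[1,0]].
n = 340 = 101010100₂. Square-and-multiply, entries mod 415:
Q^1 = [[1,1],[1,0]]
Q^2 = (Q^1)² = [[2,1],[1,1]]
Q^5 = (Q^2)²·Q = [[8,5],[5,3]]
Q^10 = (Q^5)² = [[89,55],[55,34]]
Q^21 = (Q^10)²·Q = [[281,156],[156,125]]
Q^42 = (Q^21)² = [[377,256],[256,121]]
Q^85 = (Q^42)²·Q = [[248,165],[165,83]]
Q^170 = (Q^85)² = [[334,250],[250,84]]
Q^340 = (Q^170)² = [[171,335],[335,251]]
F_340 mod 415 = Q^340[0][1] = 335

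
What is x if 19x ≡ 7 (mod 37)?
x ≡ 14 (mod 37)

gcd(19, 37) = 1, which divides 7, so solutions exist.
Find 19^(-1) mod 37 by the extended Euclidean algorithm:
37 = 1 × 19 + 18  ⟹  18 = (1)·37 + (-1)·19
19 = 1 × 18 + 1  ⟹  1 = (-1)·37 + (2)·19
So (2)·19 ≡ 1 (mod 37), i.e. 19^(-1) ≡ 2 (mod 37).
x ≡ 2 × 7 = 14 ≡ 14 (mod 37).
Check: 19 × 14 = 266 ≡ 7 (mod 37).
Unique solution: x ≡ 14 (mod 37)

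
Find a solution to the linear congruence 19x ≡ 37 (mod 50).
x ≡ 23 (mod 50)

gcd(19, 50) = 1, which divides 37, so solutions exist.
Find 19^(-1) mod 50 by the extended Euclidean algorithm:
50 = 2 × 19 + 12  ⟹  12 = (1)·50 + (-2)·19
19 = 1 × 12 + 7  ⟹  7 = (-1)·50 + (3)·19
12 = 1 × 7 + 5  ⟹  5 = (2)·50 + (-5)·19
7 = 1 × 5 + 2  ⟹  2 = (-3)·50 + (8)·19
5 = 2 × 2 + 1  ⟹  1 = (8)·50 + (-21)·19
So (-21)·19 ≡ 1 (mod 50), i.e. 19^(-1) ≡ -21 ≡ 29 (mod 50).
x ≡ 29 × 37 = 1073 ≡ 23 (mod 50).
Check: 19 × 23 = 437 ≡ 37 (mod 50).
Unique solution: x ≡ 23 (mod 50)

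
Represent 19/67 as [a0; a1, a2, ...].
[0; 3, 1, 1, 9]

Euclidean algorithm steps:
19 = 0 × 67 + 19
67 = 3 × 19 + 10
19 = 1 × 10 + 9
10 = 1 × 9 + 1
9 = 9 × 1 + 0
Continued fraction: [0; 3, 1, 1, 9]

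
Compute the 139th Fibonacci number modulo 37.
11

Matrix identity: Q^n = [[F_(n+1), F_n], [F_n, F_(n-1)]] with Q = [[1,1],[1,0]].
n = 139 = 10001011₂. Square-and-multiply, entries mod 37:
Q^1 = [[1,1],[1,0]]
Q^2 = (Q^1)² = [[2,1],[1,1]]
Q^4 = (Q^2)² = [[5,3],[3,2]]
Q^8 = (Q^4)² = [[34,21],[21,13]]
Q^17 = (Q^8)²·Q = [[31,6],[6,25]]
Q^34 = (Q^17)² = [[35,3],[3,32]]
Q^69 = (Q^34)²·Q = [[29,13],[13,16]]
Q^139 = (Q^69)²·Q = [[4,11],[11,30]]
F_139 mod 37 = Q^139[0][1] = 11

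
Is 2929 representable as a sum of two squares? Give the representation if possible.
15² + 52² (a=15, b=52)

Factorization: 2929 = 29 × 101
By Fermat: n is sum of two squares iff every prime p ≡ 3 (mod 4) appears to even power.
All primes ≡ 3 (mod 4) appear to even power.
Search a = 0, 1, 2, … for 2929 - a² a perfect square: first hit at a = 15: 2929 - 225 = 2704 = 52².
2929 = 15² + 52² = 225 + 2704 ✓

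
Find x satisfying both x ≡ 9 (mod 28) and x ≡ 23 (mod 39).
569

Using Chinese Remainder Theorem:
M = 28 × 39 = 1092
M1 = 39, M2 = 28
y1 = 39^(-1) mod 28 = 23
y2 = 28^(-1) mod 39 = 7
x = (9×39×23 + 23×28×7) mod 1092 = 569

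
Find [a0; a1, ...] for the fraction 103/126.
[0; 1, 4, 2, 11]

Euclidean algorithm steps:
103 = 0 × 126 + 103
126 = 1 × 103 + 23
103 = 4 × 23 + 11
23 = 2 × 11 + 1
11 = 11 × 1 + 0
Continued fraction: [0; 1, 4, 2, 11]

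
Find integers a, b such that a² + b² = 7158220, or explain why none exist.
Not possible

Factorization: 7158220 = 2^2 × 5 × 71^3
By Fermat: n is sum of two squares iff every prime p ≡ 3 (mod 4) appears to even power.
Prime(s) ≡ 3 (mod 4) with odd exponent: [(71, 3)]
Therefore 7158220 cannot be expressed as a² + b².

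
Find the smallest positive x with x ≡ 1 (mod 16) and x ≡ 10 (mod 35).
465

Using Chinese Remainder Theorem:
M = 16 × 35 = 560
M1 = 35, M2 = 16
y1 = 35^(-1) mod 16 = 11
y2 = 16^(-1) mod 35 = 11
x = (1×35×11 + 10×16×11) mod 560 = 465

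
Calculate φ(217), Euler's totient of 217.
180

217 = 7 × 31
φ(n) = n × ∏(1 - 1/p) for each prime p dividing n
φ(217) = 217 × (1 - 1/7) × (1 - 1/31) = 180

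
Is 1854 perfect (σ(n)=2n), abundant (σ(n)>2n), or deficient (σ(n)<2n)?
abundant

Proper divisors of 1854: sum = 1 + 2 + 3 + 6 + 9 + 18 + 103 + 206 + 309 + 618 + 927 = 2202
Since 2202 > 1854, 1854 is abundant.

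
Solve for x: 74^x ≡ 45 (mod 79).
74

Baby-step giant-step with step n = ⌈√79⌉ = 9.
Baby steps 74^j mod 79 (j:value) for j=0..8: 0:1, 1:74, 2:25, 3:33, 4:72, 5:35, 6:62, 7:6, 8:49.
Giant-step multiplier: 74^(-9) ≡ 74^(78-9) = 74^69 ≡ 69 (mod 79).
Giant steps γ_i = 45·69^i mod 79: γ_0=45, γ_1=24, γ_2=76, γ_3=30, γ_4=16, γ_5=77, γ_6=20, γ_7=37, γ_8=25 (in table at j=2).
x = i·n + j = 8·9 + 2 = 74.
Check: 74^74 ≡ 45 (mod 79).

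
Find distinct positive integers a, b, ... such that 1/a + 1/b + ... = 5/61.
1/13 + 1/199 + 1/52603 + 1/4150560811 + 1/34454310087467394631

Greedy algorithm:
5/61: ceiling(61/5) = 13, use 1/13
4/793: ceiling(793/4) = 199, use 1/199
3/157807: ceiling(157807/3) = 52603, use 1/52603
2/8301121621: ceiling(8301121621/2) = 4150560811, use 1/4150560811
1/34454310087467394631: ceiling(34454310087467394631/1) = 34454310087467394631, use 1/34454310087467394631
Result: 5/61 = 1/13 + 1/199 + 1/52603 + 1/4150560811 + 1/34454310087467394631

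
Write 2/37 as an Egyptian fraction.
1/19 + 1/703

Greedy algorithm:
2/37: ceiling(37/2) = 19, use 1/19
1/703: ceiling(703/1) = 703, use 1/703
Result: 2/37 = 1/19 + 1/703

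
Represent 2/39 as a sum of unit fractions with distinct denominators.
1/20 + 1/780

Greedy algorithm:
2/39: ceiling(39/2) = 20, use 1/20
1/780: ceiling(780/1) = 780, use 1/780
Result: 2/39 = 1/20 + 1/780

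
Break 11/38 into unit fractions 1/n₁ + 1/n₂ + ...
1/4 + 1/26 + 1/988

Greedy algorithm:
11/38: ceiling(38/11) = 4, use 1/4
3/76: ceiling(76/3) = 26, use 1/26
1/988: ceiling(988/1) = 988, use 1/988
Result: 11/38 = 1/4 + 1/26 + 1/988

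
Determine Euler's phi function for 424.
208

424 = 2^3 × 53
φ(n) = n × ∏(1 - 1/p) for each prime p dividing n
φ(424) = 424 × (1 - 1/2) × (1 - 1/53) = 208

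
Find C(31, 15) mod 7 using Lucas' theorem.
4

Using Lucas' theorem:
Write n=31 and k=15 in base 7:
n in base 7: [4, 3]
k in base 7: [2, 1]
C(31,15) mod 7 = ∏ C(n_i, k_i) mod 7
Digit binomials (mod 7): C(4,2) = 6; C(3,1) = 3
Product: 6 × 3 = 18 ≡ 4 (mod 7)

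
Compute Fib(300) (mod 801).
513

Matrix identity: Q^n = [[F_(n+1), F_n], [F_n, F_(n-1)]] with Q = [[1,1],[1,0]].
n = 300 = 100101100₂. Square-and-multiply, entries mod 801:
Q^1 = [[1,1],[1,0]]
Q^2 = (Q^1)² = [[2,1],[1,1]]
Q^4 = (Q^2)² = [[5,3],[3,2]]
Q^9 = (Q^4)²·Q = [[55,34],[34,21]]
Q^18 = (Q^9)² = [[176,181],[181,796]]
Q^37 = (Q^18)²·Q = [[170,458],[458,513]]
Q^75 = (Q^37)²·Q = [[390,767],[767,424]]
Q^150 = (Q^75)² = [[265,359],[359,707]]
Q^300 = (Q^150)² = [[458,513],[513,746]]
F_300 mod 801 = Q^300[0][1] = 513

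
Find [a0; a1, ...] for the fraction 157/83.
[1; 1, 8, 4, 2]

Euclidean algorithm steps:
157 = 1 × 83 + 74
83 = 1 × 74 + 9
74 = 8 × 9 + 2
9 = 4 × 2 + 1
2 = 2 × 1 + 0
Continued fraction: [1; 1, 8, 4, 2]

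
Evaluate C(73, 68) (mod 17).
1

Using Lucas' theorem:
Write n=73 and k=68 in base 17:
n in base 17: [4, 5]
k in base 17: [4, 0]
C(73,68) mod 17 = ∏ C(n_i, k_i) mod 17
Digit binomials (mod 17): C(4,4) = 1; C(5,0) = 1
Product: 1 × 1 = 1 ≡ 1 (mod 17)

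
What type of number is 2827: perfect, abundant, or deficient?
deficient

Proper divisors of 2827: sum = 1 + 11 + 257 = 269
Since 269 < 2827, 2827 is deficient.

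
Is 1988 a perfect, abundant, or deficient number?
abundant

Proper divisors of 1988: sum = 1 + 2 + 4 + 7 + 14 + 28 + 71 + 142 + 284 + 497 + 994 = 2044
Since 2044 > 1988, 1988 is abundant.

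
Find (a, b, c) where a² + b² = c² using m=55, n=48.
(721, 5280, 5329)

Euclid's formula: a = m² - n², b = 2mn, c = m² + n²
m = 55, n = 48
a = 55² - 48² = 3025 - 2304 = 721
b = 2 × 55 × 48 = 5280
c = 55² + 48² = 3025 + 2304 = 5329
Verification: 721² + 5280² = 519841 + 27878400 = 28398241 = 5329² ✓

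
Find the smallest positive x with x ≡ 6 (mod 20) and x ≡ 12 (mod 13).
246

Using Chinese Remainder Theorem:
M = 20 × 13 = 260
M1 = 13, M2 = 20
y1 = 13^(-1) mod 20 = 17
y2 = 20^(-1) mod 13 = 2
x = (6×13×17 + 12×20×2) mod 260 = 246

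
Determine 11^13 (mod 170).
41

Repeated squaring. Binary of 13 = 1101.
11^1 ≡ 11 (mod 170); 11^2 ≡ 121 (mod 170); 11^4 ≡ 21 (mod 170); 11^8 ≡ 101 (mod 170)
11^13 = 11^1 × 11^4 × 11^8 ≡ 41 (mod 170)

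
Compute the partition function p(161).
118159068427

p(n) counts ways to write n as a sum of positive integers (order ignored).
Euler's pentagonal recurrence: p(k) = p(k-1) + p(k-2) - p(k-5) - p(k-7) + p(k-12) + p(k-15) - ... (offsets j(3j∓1)/2, signs ++--, p(0)=1, p(<0)=0).
DP table for k = 0..160: p(0)=1, p(1)=1, p(2)=2, p(3)=3, p(4)=5, p(5)=7, p(6)=11, p(7)=15, p(8)=22, p(9)=30, p(10)=42, p(11)=56, p(12)=77, p(13)=101, p(14)=135, p(15)=176, p(16)=231, p(17)=297, p(18)=385, p(19)=490, p(20)=627, p(21)=792, p(22)=1002, p(23)=1255, p(24)=1575, p(25)=1958, p(26)=2436, p(27)=3010, p(28)=3718, p(29)=4565, p(30)=5604, p(31)=6842, p(32)=8349, p(33)=10143, p(34)=12310, p(35)=14883, p(36)=17977, p(37)=21637, p(38)=26015, p(39)=31185, p(40)=37338, p(41)=44583, p(42)=53174, p(43)=63261, p(44)=75175, p(45)=89134, p(46)=105558, p(47)=124754, p(48)=147273, p(49)=173525, p(50)=204226, p(51)=239943, p(52)=281589, p(53)=329931, p(54)=386155, p(55)=451276, p(56)=526823, p(57)=614154, p(58)=715220, p(59)=831820, p(60)=966467, p(61)=1121505, p(62)=1300156, p(63)=1505499, p(64)=1741630, p(65)=2012558, p(66)=2323520, p(67)=2679689, p(68)=3087735, p(69)=3554345, p(70)=4087968, p(71)=4697205, p(72)=5392783, p(73)=6185689, p(74)=7089500, p(75)=8118264, p(76)=9289091, p(77)=10619863, p(78)=12132164, p(79)=13848650, p(80)=15796476, p(81)=18004327, p(82)=20506255, p(83)=23338469, p(84)=26543660, p(85)=30167357, p(86)=34262962, p(87)=38887673, p(88)=44108109, p(89)=49995925, p(90)=56634173, p(91)=64112359, p(92)=72533807, p(93)=82010177, p(94)=92669720, p(95)=104651419, p(96)=118114304, p(97)=133230930, p(98)=150198136, p(99)=169229875, p(100)=190569292, p(101)=214481126, p(102)=241265379, p(103)=271248950, p(104)=304801365, p(105)=342325709, p(106)=384276336, p(107)=431149389, p(108)=483502844, p(109)=541946240, p(110)=607163746, p(111)=679903203, p(112)=761002156, p(113)=851376628, p(114)=952050665, p(115)=1064144451, p(116)=1188908248, p(117)=1327710076, p(118)=1482074143, p(119)=1653668665, p(120)=1844349560, p(121)=2056148051, p(122)=2291320912, p(123)=2552338241, p(124)=2841940500, p(125)=3163127352, p(126)=3519222692, p(127)=3913864295, p(128)=4351078600, p(129)=4835271870, p(130)=5371315400, p(131)=5964539504, p(132)=6620830889, p(133)=7346629512, p(134)=8149040695, p(135)=9035836076, p(136)=10015581680, p(137)=11097645016, p(138)=12292341831, p(139)=13610949895, p(140)=15065878135, p(141)=16670689208, p(142)=18440293320, p(143)=20390982757, p(144)=22540654445, p(145)=24908858009, p(146)=27517052599, p(147)=30388671978, p(148)=33549419497, p(149)=37027355200, p(150)=40853235313, p(151)=45060624582, p(152)=49686288421, p(153)=54770336324, p(154)=60356673280, p(155)=66493182097, p(156)=73232243759, p(157)=80630964769, p(158)=88751778802, p(159)=97662728555, p(160)=107438159466.
Final step: p(161) = p(160) + p(159) - p(156) - p(154) + p(149) + p(146) - p(139) - p(135) + p(126) + p(121) - p(110) - p(104) + p(91) + p(84) - p(69) - p(61) + p(44) + p(35) - p(16) - p(6)
= 107438159466 + 97662728555 - 73232243759 - 60356673280 + 37027355200 + 27517052599 - 13610949895 - 9035836076 + 3519222692 + 2056148051 - 607163746 - 304801365 + 64112359 + 26543660 - 3554345 - 1121505 + 75175 + 14883 - 231 - 11
= 118159068427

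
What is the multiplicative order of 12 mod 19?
6

19 is prime, so ord(12) divides φ(19) = 18.
Divisors of 18: 1, 2, 3, 6, 9, 18.
Repeated squaring: 12^1 ≡ 12, 12^2 ≡ 11, 12^4 ≡ 7, 12^8 ≡ 11, 12^16 ≡ 7 (mod 19).
Test 12^d mod 19 for each divisor d in increasing order:
12^1 ≡ 12
12^2 ≡ 11
12^3 = 12^2·12^1 ≡ 18
12^6 = 12^4·12^2 ≡ 1  ← first divisor giving 1
The order is 6.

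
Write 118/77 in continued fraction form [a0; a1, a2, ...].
[1; 1, 1, 7, 5]

Euclidean algorithm steps:
118 = 1 × 77 + 41
77 = 1 × 41 + 36
41 = 1 × 36 + 5
36 = 7 × 5 + 1
5 = 5 × 1 + 0
Continued fraction: [1; 1, 1, 7, 5]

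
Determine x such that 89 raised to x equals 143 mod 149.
122

Baby-step giant-step with step n = ⌈√149⌉ = 13.
Baby steps 89^j mod 149 (j:value) for j=0..12: 0:1, 1:89, 2:24, 3:50, 4:129, 5:8, 6:116, 7:43, 8:102, 9:138, 10:64, 11:34, 12:46.
Giant-step multiplier: 89^(-13) ≡ 89^(148-13) = 89^135 ≡ 21 (mod 149).
Giant steps γ_i = 143·21^i mod 149: γ_0=143, γ_1=23, γ_2=36, γ_3=11, γ_4=82, γ_5=83, γ_6=104, γ_7=98, γ_8=121, γ_9=8 (in table at j=5).
x = i·n + j = 9·13 + 5 = 122.
Check: 89^122 ≡ 143 (mod 149).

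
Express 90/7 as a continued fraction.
[12; 1, 6]

Euclidean algorithm steps:
90 = 12 × 7 + 6
7 = 1 × 6 + 1
6 = 6 × 1 + 0
Continued fraction: [12; 1, 6]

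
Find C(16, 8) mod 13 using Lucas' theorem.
0

Using Lucas' theorem:
Write n=16 and k=8 in base 13:
n in base 13: [1, 3]
k in base 13: [0, 8]
C(16,8) mod 13 = ∏ C(n_i, k_i) mod 13
Digit binomials (mod 13): C(1,0) = 1; C(3,8) = 0 (k_i > n_i)
Product: 1 × 0 = 0 ≡ 0 (mod 13)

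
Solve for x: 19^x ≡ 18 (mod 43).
17

Baby-step giant-step with step n = ⌈√43⌉ = 7.
Baby steps 19^j mod 43 (j:value) for j=0..6: 0:1, 1:19, 2:17, 3:22, 4:31, 5:30, 6:11.
Giant-step multiplier: 19^(-7) ≡ 19^(42-7) = 19^35 ≡ 7 (mod 43).
Giant steps γ_i = 18·7^i mod 43: γ_0=18, γ_1=40, γ_2=22 (in table at j=3).
x = i·n + j = 2·7 + 3 = 17.
Check: 19^17 ≡ 18 (mod 43).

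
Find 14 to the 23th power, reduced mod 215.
24

Repeated squaring. Binary of 23 = 10111.
14^1 ≡ 14 (mod 215); 14^2 ≡ 196 (mod 215); 14^4 ≡ 146 (mod 215); 14^8 ≡ 31 (mod 215); 14^16 ≡ 101 (mod 215)
14^23 = 14^1 × 14^2 × 14^4 × 14^16 ≡ 24 (mod 215)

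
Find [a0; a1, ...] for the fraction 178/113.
[1; 1, 1, 2, 1, 4, 1, 2]

Euclidean algorithm steps:
178 = 1 × 113 + 65
113 = 1 × 65 + 48
65 = 1 × 48 + 17
48 = 2 × 17 + 14
17 = 1 × 14 + 3
14 = 4 × 3 + 2
3 = 1 × 2 + 1
2 = 2 × 1 + 0
Continued fraction: [1; 1, 1, 2, 1, 4, 1, 2]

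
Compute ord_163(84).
81

163 is prime, so ord(84) divides φ(163) = 162.
Divisors of 162: 1, 2, 3, 6, 9, 18, 27, 54, 81, 162.
Repeated squaring: 84^1 ≡ 84, 84^2 ≡ 47, 84^4 ≡ 90, 84^8 ≡ 113, 84^16 ≡ 55, 84^32 ≡ 91, 84^64 ≡ 131, 84^128 ≡ 46 (mod 163).
Test 84^d mod 163 for each divisor d in increasing order:
84^1 ≡ 84
84^2 ≡ 47
84^3 = 84^2·84^1 ≡ 36
84^6 = 84^4·84^2 ≡ 155
84^9 = 84^8·84^1 ≡ 38
84^18 = 84^16·84^2 ≡ 140
84^27 = 84^16·84^8·84^2·84^1 ≡ 104
84^54 = 84^32·84^16·84^4·84^2 ≡ 58
84^81 = 84^64·84^16·84^1 ≡ 1  ← first divisor giving 1
The order is 81.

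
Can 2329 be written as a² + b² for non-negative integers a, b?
5² + 48² (a=5, b=48)

Factorization: 2329 = 17 × 137
By Fermat: n is sum of two squares iff every prime p ≡ 3 (mod 4) appears to even power.
All primes ≡ 3 (mod 4) appear to even power.
Search a = 0, 1, 2, … for 2329 - a² a perfect square: first hit at a = 5: 2329 - 25 = 2304 = 48².
2329 = 5² + 48² = 25 + 2304 ✓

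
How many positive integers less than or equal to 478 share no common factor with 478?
238

478 = 2 × 239
φ(n) = n × ∏(1 - 1/p) for each prime p dividing n
φ(478) = 478 × (1 - 1/2) × (1 - 1/239) = 238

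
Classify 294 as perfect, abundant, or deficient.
abundant

Proper divisors of 294: sum = 1 + 2 + 3 + 6 + 7 + 14 + 21 + 42 + 49 + 98 + 147 = 390
Since 390 > 294, 294 is abundant.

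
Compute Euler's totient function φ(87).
56

87 = 3 × 29
φ(n) = n × ∏(1 - 1/p) for each prime p dividing n
φ(87) = 87 × (1 - 1/3) × (1 - 1/29) = 56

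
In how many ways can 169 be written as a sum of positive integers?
250438925115

p(n) counts ways to write n as a sum of positive integers (order ignored).
Euler's pentagonal recurrence: p(k) = p(k-1) + p(k-2) - p(k-5) - p(k-7) + p(k-12) + p(k-15) - ... (offsets j(3j∓1)/2, signs ++--, p(0)=1, p(<0)=0).
DP table for k = 0..168: p(0)=1, p(1)=1, p(2)=2, p(3)=3, p(4)=5, p(5)=7, p(6)=11, p(7)=15, p(8)=22, p(9)=30, p(10)=42, p(11)=56, p(12)=77, p(13)=101, p(14)=135, p(15)=176, p(16)=231, p(17)=297, p(18)=385, p(19)=490, p(20)=627, p(21)=792, p(22)=1002, p(23)=1255, p(24)=1575, p(25)=1958, p(26)=2436, p(27)=3010, p(28)=3718, p(29)=4565, p(30)=5604, p(31)=6842, p(32)=8349, p(33)=10143, p(34)=12310, p(35)=14883, p(36)=17977, p(37)=21637, p(38)=26015, p(39)=31185, p(40)=37338, p(41)=44583, p(42)=53174, p(43)=63261, p(44)=75175, p(45)=89134, p(46)=105558, p(47)=124754, p(48)=147273, p(49)=173525, p(50)=204226, p(51)=239943, p(52)=281589, p(53)=329931, p(54)=386155, p(55)=451276, p(56)=526823, p(57)=614154, p(58)=715220, p(59)=831820, p(60)=966467, p(61)=1121505, p(62)=1300156, p(63)=1505499, p(64)=1741630, p(65)=2012558, p(66)=2323520, p(67)=2679689, p(68)=3087735, p(69)=3554345, p(70)=4087968, p(71)=4697205, p(72)=5392783, p(73)=6185689, p(74)=7089500, p(75)=8118264, p(76)=9289091, p(77)=10619863, p(78)=12132164, p(79)=13848650, p(80)=15796476, p(81)=18004327, p(82)=20506255, p(83)=23338469, p(84)=26543660, p(85)=30167357, p(86)=34262962, p(87)=38887673, p(88)=44108109, p(89)=49995925, p(90)=56634173, p(91)=64112359, p(92)=72533807, p(93)=82010177, p(94)=92669720, p(95)=104651419, p(96)=118114304, p(97)=133230930, p(98)=150198136, p(99)=169229875, p(100)=190569292, p(101)=214481126, p(102)=241265379, p(103)=271248950, p(104)=304801365, p(105)=342325709, p(106)=384276336, p(107)=431149389, p(108)=483502844, p(109)=541946240, p(110)=607163746, p(111)=679903203, p(112)=761002156, p(113)=851376628, p(114)=952050665, p(115)=1064144451, p(116)=1188908248, p(117)=1327710076, p(118)=1482074143, p(119)=1653668665, p(120)=1844349560, p(121)=2056148051, p(122)=2291320912, p(123)=2552338241, p(124)=2841940500, p(125)=3163127352, p(126)=3519222692, p(127)=3913864295, p(128)=4351078600, p(129)=4835271870, p(130)=5371315400, p(131)=5964539504, p(132)=6620830889, p(133)=7346629512, p(134)=8149040695, p(135)=9035836076, p(136)=10015581680, p(137)=11097645016, p(138)=12292341831, p(139)=13610949895, p(140)=15065878135, p(141)=16670689208, p(142)=18440293320, p(143)=20390982757, p(144)=22540654445, p(145)=24908858009, p(146)=27517052599, p(147)=30388671978, p(148)=33549419497, p(149)=37027355200, p(150)=40853235313, p(151)=45060624582, p(152)=49686288421, p(153)=54770336324, p(154)=60356673280, p(155)=66493182097, p(156)=73232243759, p(157)=80630964769, p(158)=88751778802, p(159)=97662728555, p(160)=107438159466, p(161)=118159068427, p(162)=129913904637, p(163)=142798995930, p(164)=156919475295, p(165)=172389800255, p(166)=189334822579, p(167)=207890420102, p(168)=228204732751.
Final step: p(169) = p(168) + p(167) - p(164) - p(162) + p(157) + p(154) - p(147) - p(143) + p(134) + p(129) - p(118) - p(112) + p(99) + p(92) - p(77) - p(69) + p(52) + p(43) - p(24) - p(14)
= 228204732751 + 207890420102 - 156919475295 - 129913904637 + 80630964769 + 60356673280 - 30388671978 - 20390982757 + 8149040695 + 4835271870 - 1482074143 - 761002156 + 169229875 + 72533807 - 10619863 - 3554345 + 281589 + 63261 - 1575 - 135
= 250438925115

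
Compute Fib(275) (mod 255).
80

Matrix identity: Q^n = [[F_(n+1), F_n], [F_n, F_(n-1)]] with Q = [[1,1],[1,0]].
n = 275 = 100010011₂. Square-and-multiply, entries mod 255:
Q^1 = [[1,1],[1,0]]
Q^2 = (Q^1)² = [[2,1],[1,1]]
Q^4 = (Q^2)² = [[5,3],[3,2]]
Q^8 = (Q^4)² = [[34,21],[21,13]]
Q^17 = (Q^8)²·Q = [[34,67],[67,222]]
Q^34 = (Q^17)² = [[35,67],[67,223]]
Q^68 = (Q^34)² = [[104,201],[201,158]]
Q^137 = (Q^68)²·Q = [[94,217],[217,132]]
Q^275 = (Q^137)²·Q = [[162,80],[80,82]]
F_275 mod 255 = Q^275[0][1] = 80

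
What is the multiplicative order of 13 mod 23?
11

23 is prime, so ord(13) divides φ(23) = 22.
Divisors of 22: 1, 2, 11, 22.
Repeated squaring: 13^1 ≡ 13, 13^2 ≡ 8, 13^4 ≡ 18, 13^8 ≡ 2, 13^16 ≡ 4 (mod 23).
Test 13^d mod 23 for each divisor d in increasing order:
13^1 ≡ 13
13^2 ≡ 8
13^11 = 13^8·13^2·13^1 ≡ 1  ← first divisor giving 1
The order is 11.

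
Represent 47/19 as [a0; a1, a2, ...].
[2; 2, 9]

Euclidean algorithm steps:
47 = 2 × 19 + 9
19 = 2 × 9 + 1
9 = 9 × 1 + 0
Continued fraction: [2; 2, 9]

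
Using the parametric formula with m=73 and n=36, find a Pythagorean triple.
(4033, 5256, 6625)

Euclid's formula: a = m² - n², b = 2mn, c = m² + n²
m = 73, n = 36
a = 73² - 36² = 5329 - 1296 = 4033
b = 2 × 73 × 36 = 5256
c = 73² + 36² = 5329 + 1296 = 6625
Verification: 4033² + 5256² = 16265089 + 27625536 = 43890625 = 6625² ✓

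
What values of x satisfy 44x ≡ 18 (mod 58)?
x ≡ 7 (mod 29)

gcd(44, 58) = 2, which divides 18, so solutions exist.
Divide through by 2: 22x ≡ 9 (mod 29).
Find 22^(-1) mod 29 by the extended Euclidean algorithm:
29 = 1 × 22 + 7  ⟹  7 = (1)·29 + (-1)·22
22 = 3 × 7 + 1  ⟹  1 = (-3)·29 + (4)·22
So (4)·22 ≡ 1 (mod 29), i.e. 22^(-1) ≡ 4 (mod 29).
x ≡ 4 × 9 = 36 ≡ 7 (mod 29).
Check: 44 × 7 = 308 ≡ 18 (mod 58).
x ≡ 7 (mod 29), giving 2 solutions mod 58.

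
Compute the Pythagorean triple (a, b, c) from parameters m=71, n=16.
(4785, 2272, 5297)

Euclid's formula: a = m² - n², b = 2mn, c = m² + n²
m = 71, n = 16
a = 71² - 16² = 5041 - 256 = 4785
b = 2 × 71 × 16 = 2272
c = 71² + 16² = 5041 + 256 = 5297
Verification: 4785² + 2272² = 22896225 + 5161984 = 28058209 = 5297² ✓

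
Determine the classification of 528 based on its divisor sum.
abundant

Proper divisors of 528: sum = 1 + 2 + 3 + 4 + 6 + 8 + 11 + 12 + ... + 88 + 132 + 176 + 264 (19 divisors) = 960
Since 960 > 528, 528 is abundant.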